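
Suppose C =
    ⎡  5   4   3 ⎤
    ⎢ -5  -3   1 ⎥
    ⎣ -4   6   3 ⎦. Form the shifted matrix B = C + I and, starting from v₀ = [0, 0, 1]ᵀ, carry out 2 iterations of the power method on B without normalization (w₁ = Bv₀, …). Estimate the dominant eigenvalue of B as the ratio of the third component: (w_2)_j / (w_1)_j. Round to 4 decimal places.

2.5000

B = C + I has rows (6, 4, 3); (-5, -2, 1); (-4, 6, 4)
w1 = Bv₀ = (3, 1, 4)
w2 = Bw1 = (34, -13, 10)
Ratio: 10/4 = 2.5000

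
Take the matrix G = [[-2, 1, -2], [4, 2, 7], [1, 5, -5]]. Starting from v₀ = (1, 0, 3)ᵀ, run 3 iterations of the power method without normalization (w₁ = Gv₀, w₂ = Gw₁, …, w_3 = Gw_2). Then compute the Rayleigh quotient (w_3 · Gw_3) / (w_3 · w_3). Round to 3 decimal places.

w1 = Gv₀ = ((-2)·1 + 1·0 + (-2)·3; 4·1 + 2·0 + 7·3; 1·1 + 5·0 + (-5)·3) = (-8, 25, -14)
w2 = Gw1 = ((-2)·(-8) + 1·25 + (-2)·(-14); 4·(-8) + 2·25 + 7·(-14); 1·(-8) + 5·25 + (-5)·(-14)) = (69, -80, 187)
w3 = Gw2 = (-592, 1425, -1266)
Gw3 = (5141, -8380, 12863)
w3·Gw3 = (-592)·5141 + 1425·(-8380) + (-1266)·12863 = -31269530; w3·w3 = (-592)·(-592) + 1425·1425 + (-1266)·(-1266) = 3983845
λ ≈ -31269530/3983845 = -7.849

-7.849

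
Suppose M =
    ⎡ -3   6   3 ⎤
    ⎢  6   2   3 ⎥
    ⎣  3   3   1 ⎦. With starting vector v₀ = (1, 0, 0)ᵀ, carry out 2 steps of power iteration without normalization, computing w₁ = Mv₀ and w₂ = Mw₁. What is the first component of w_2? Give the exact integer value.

w1 = Mv₀ = ((-3)·1 + 6·0 + 3·0; 6·1 + 2·0 + 3·0; 3·1 + 3·0 + 1·0) = (-3, 6, 3)
w2 = Mw1 = ((-3)·(-3) + 6·6 + 3·3; 6·(-3) + 2·6 + 3·3; 3·(-3) + 3·6 + 1·3) = (54, 3, 12)
The requested component of w2 is 54.

54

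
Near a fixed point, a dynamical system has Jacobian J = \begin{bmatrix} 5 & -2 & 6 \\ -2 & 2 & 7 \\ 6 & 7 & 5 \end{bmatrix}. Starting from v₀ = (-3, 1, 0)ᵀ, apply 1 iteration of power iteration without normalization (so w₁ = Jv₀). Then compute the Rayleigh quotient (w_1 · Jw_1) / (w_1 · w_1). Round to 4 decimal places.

λ ≈ 7.8776

w1 = Jv₀ = (5·(-3) + (-2)·1 + 6·0; (-2)·(-3) + 2·1 + 7·0; 6·(-3) + 7·1 + 5·0) = (-17, 8, -11)
Jw1 = (-167, -27, -101)
w1·Jw1 = (-17)·(-167) + 8·(-27) + (-11)·(-101) = 3734; w1·w1 = (-17)·(-17) + 8·8 + (-11)·(-11) = 474
λ ≈ 3734/474 = 7.8776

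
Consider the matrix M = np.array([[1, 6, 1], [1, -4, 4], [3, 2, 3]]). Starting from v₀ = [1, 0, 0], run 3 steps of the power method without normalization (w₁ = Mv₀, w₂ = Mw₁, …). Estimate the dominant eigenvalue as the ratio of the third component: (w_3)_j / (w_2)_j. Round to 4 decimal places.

6.4286

w1 = Mv₀ = (1, 1, 3)
w2 = Mw1 = (10, 9, 14)
w3 = Mw2 = (78, 30, 90)
Ratio at component: 90 / 14 = 6.4286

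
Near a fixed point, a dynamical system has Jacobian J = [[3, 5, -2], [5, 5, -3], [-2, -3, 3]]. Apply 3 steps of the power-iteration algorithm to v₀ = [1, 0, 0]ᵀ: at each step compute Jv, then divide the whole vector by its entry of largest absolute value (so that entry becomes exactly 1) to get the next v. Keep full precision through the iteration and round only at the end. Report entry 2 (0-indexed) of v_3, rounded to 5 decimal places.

-0.58882

Jv0 = (3.000000, 5.000000, -2.000000); divide by 5.000000 → v1 = (0.600000, 1.000000, -0.400000)
Jv1 = (7.600000, 9.200000, -5.400000); divide by 9.200000 → v2 = (0.826087, 1.000000, -0.586957)
Jv2 = (8.652174, 10.891304, -6.413043); divide by 10.891304 → v3 = (0.794411, 1.000000, -0.588822)
Requested entry of v3: -295/501 = -0.58882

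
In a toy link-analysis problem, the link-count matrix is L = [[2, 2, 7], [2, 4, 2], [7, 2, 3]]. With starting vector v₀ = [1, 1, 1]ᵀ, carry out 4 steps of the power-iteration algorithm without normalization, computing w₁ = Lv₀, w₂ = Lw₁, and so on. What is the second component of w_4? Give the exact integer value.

8656

w1 = Lv₀ = (11, 8, 12)
w2 = Lw1 = (122, 78, 129)
w3 = Lw2 = (1303, 814, 1397)
w4 = Lw3 = (14013, 8656, 14940)
The requested component of w4 is 8656.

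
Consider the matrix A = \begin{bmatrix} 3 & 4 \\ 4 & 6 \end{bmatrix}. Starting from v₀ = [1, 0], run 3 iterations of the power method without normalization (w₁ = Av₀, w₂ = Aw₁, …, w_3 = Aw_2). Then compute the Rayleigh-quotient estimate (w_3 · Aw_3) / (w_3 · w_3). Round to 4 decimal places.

λ ≈ 8.7720

w1 = Av₀ = (3·1 + 4·0; 4·1 + 6·0) = (3, 4)
w2 = Aw1 = (3·3 + 4·4; 4·3 + 6·4) = (25, 36)
w3 = Aw2 = (219, 316)
Aw3 = (1921, 2772)
w3·Aw3 = 219·1921 + 316·2772 = 1296651; w3·w3 = 219·219 + 316·316 = 147817
λ ≈ 1296651/147817 = 8.7720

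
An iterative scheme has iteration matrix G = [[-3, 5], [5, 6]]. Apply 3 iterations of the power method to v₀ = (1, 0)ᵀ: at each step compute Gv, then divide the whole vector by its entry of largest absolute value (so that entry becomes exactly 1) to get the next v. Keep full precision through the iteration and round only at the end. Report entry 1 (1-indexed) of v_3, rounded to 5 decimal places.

Gv0 = (-3.000000, 5.000000); divide by 5.000000 → v1 = (-0.600000, 1.000000)
Gv1 = (6.800000, 3.000000); divide by 6.800000 → v2 = (1.000000, 0.441176)
Gv2 = (-0.794118, 7.647059); divide by 7.647059 → v3 = (-0.103846, 1.000000)
Requested entry of v3: -27/260 = -0.10385

-0.10385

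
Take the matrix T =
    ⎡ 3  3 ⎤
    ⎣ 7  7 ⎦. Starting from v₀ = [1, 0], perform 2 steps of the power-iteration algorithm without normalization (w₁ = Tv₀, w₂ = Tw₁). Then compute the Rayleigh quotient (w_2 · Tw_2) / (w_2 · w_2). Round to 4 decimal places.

10.0000

w1 = Tv₀ = (3·1 + 3·0; 7·1 + 7·0) = (3, 7)
w2 = Tw1 = (3·3 + 3·7; 7·3 + 7·7) = (30, 70)
Tw2 = (300, 700)
w2·Tw2 = 30·300 + 70·700 = 58000; w2·w2 = 30·30 + 70·70 = 5800
λ ≈ 58000/5800 = 10.0000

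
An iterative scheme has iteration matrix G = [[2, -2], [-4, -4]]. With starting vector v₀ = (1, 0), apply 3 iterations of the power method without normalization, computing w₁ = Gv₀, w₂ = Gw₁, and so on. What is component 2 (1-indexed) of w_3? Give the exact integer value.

w1 = Gv₀ = (2·1 + (-2)·0; (-4)·1 + (-4)·0) = (2, -4)
w2 = Gw1 = (2·2 + (-2)·(-4); (-4)·2 + (-4)·(-4)) = (12, 8)
w3 = Gw2 = (8, -80)
The requested component of w3 is -80.

-80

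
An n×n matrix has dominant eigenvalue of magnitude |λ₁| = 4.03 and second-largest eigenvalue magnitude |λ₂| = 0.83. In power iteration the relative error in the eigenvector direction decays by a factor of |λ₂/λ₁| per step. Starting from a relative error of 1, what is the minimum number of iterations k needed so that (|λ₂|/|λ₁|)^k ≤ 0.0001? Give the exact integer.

|λ₂/λ₁| = 0.83/4.03 = 0.20596
Need k ≥ ln(0.0001) / ln(0.20596) = -9.2103 / -1.5801 ≈ 5.829
Smallest integer k satisfying the bound: 6

6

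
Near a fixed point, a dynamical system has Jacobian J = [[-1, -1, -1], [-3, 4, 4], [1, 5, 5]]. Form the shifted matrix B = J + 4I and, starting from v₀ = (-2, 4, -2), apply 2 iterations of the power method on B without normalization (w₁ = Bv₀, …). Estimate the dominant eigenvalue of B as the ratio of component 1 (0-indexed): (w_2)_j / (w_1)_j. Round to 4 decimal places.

B = J + 4I has rows (3, -1, -1); (-3, 8, 4); (1, 5, 9)
w1 = Bv₀ = (3·(-2) + (-1)·4 + (-1)·(-2); (-3)·(-2) + 8·4 + 4·(-2); 1·(-2) + 5·4 + 9·(-2)) = (-8, 30, 0)
w2 = Bw1 = (3·(-8) + (-1)·30 + (-1)·0; (-3)·(-8) + 8·30 + 4·0; 1·(-8) + 5·30 + 9·0) = (-54, 264, 142)
Ratio: 264/30 = 8.8000

8.8000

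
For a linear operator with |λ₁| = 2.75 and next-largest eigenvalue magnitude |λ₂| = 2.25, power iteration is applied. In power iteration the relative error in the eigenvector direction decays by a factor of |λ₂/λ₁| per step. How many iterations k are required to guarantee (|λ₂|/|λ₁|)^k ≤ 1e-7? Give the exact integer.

|λ₂/λ₁| = 2.25/2.75 = 0.81818
Need k ≥ ln(1e-7) / ln(0.81818) = -16.1181 / -0.2007 ≈ 80.321
Smallest integer k satisfying the bound: 81

81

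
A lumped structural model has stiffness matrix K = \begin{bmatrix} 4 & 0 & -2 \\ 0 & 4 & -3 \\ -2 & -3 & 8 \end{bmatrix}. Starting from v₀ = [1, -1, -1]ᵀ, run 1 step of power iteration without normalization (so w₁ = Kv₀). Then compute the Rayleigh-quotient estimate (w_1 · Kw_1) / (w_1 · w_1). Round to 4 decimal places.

w1 = Kv₀ = (4·1 + 0·(-1) + (-2)·(-1); 0·1 + 4·(-1) + (-3)·(-1); (-2)·1 + (-3)·(-1) + 8·(-1)) = (6, -1, -7)
Kw1 = (38, 17, -65)
w1·Kw1 = 6·38 + (-1)·17 + (-7)·(-65) = 666; w1·w1 = 6·6 + (-1)·(-1) + (-7)·(-7) = 86
λ ≈ 666/86 = 7.7442

7.7442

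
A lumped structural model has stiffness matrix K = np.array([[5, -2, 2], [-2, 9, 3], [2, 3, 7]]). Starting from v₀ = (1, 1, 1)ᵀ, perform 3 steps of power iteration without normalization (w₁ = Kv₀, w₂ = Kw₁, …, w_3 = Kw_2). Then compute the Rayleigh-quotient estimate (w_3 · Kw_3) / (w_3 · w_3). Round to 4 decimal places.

λ ≈ 10.9972

w1 = Kv₀ = (5, 10, 12)
w2 = Kw1 = (29, 116, 124)
w3 = Kw2 = (161, 1358, 1274)
Kw3 = (637, 15722, 13314)
w3·Kw3 = 161·637 + 1358·15722 + 1274·13314 = 38415069; w3·w3 = 161·161 + 1358·1358 + 1274·1274 = 3493161
λ ≈ 38415069/3493161 = 10.9972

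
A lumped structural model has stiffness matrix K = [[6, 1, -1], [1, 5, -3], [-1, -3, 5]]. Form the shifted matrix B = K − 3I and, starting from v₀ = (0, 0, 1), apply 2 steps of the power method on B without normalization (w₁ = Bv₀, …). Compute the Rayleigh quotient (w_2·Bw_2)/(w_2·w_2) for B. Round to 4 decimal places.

B = K − 3I has rows (3, 1, -1); (1, 2, -3); (-1, -3, 2)
w1 = Bv₀ = (3·0 + 1·0 + (-1)·1; 1·0 + 2·0 + (-3)·1; (-1)·0 + (-3)·0 + 2·1) = (-1, -3, 2)
w2 = Bw1 = (3·(-1) + 1·(-3) + (-1)·2; 1·(-1) + 2·(-3) + (-3)·2; (-1)·(-1) + (-3)·(-3) + 2·2) = (-8, -13, 14)
Bw2 = (-51, -76, 75)
w2·Bw2 = 2446; w2·w2 = 429; μ ≈ 2446/429 = 5.7016

μ ≈ 5.7016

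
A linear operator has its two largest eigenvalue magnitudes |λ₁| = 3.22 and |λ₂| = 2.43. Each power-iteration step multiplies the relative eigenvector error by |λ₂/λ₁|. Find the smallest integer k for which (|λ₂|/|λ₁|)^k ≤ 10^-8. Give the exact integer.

|λ₂/λ₁| = 2.43/3.22 = 0.75466
Need k ≥ ln(10^-8) / ln(0.75466) = -18.4207 / -0.2815 ≈ 65.440
Smallest integer k satisfying the bound: 66

66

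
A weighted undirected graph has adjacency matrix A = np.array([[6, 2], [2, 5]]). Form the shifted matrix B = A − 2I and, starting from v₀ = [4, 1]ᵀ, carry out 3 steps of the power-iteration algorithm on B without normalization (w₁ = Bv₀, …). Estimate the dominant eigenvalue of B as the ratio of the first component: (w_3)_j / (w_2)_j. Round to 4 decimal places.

5.4681

B = A − 2I has rows (4, 2); (2, 3)
w1 = Bv₀ = (4·4 + 2·1; 2·4 + 3·1) = (18, 11)
w2 = Bw1 = (4·18 + 2·11; 2·18 + 3·11) = (94, 69)
w3 = Bw2 = (514, 395)
Ratio: 514/94 = 5.4681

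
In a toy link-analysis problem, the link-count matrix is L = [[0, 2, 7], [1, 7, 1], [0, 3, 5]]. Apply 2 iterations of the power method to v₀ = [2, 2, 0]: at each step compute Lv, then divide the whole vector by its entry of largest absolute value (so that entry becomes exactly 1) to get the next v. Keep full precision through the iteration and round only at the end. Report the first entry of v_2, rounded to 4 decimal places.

0.6066

Lv0 = (4.00000, 16.00000, 6.00000); divide by 16.00000 → v1 = (0.25000, 1.00000, 0.37500)
Lv1 = (4.62500, 7.62500, 4.87500); divide by 7.62500 → v2 = (0.60656, 1.00000, 0.63934)
Requested entry of v2: 74/122 = 0.6066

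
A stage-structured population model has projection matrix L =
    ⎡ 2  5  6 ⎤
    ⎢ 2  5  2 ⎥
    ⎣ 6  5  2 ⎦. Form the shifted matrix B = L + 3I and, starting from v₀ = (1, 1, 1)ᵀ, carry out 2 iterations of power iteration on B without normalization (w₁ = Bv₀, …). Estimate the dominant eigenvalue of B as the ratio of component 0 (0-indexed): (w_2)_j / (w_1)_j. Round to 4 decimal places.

14.7500

B = L + 3I has rows (5, 5, 6); (2, 8, 2); (6, 5, 5)
w1 = Bv₀ = (5·1 + 5·1 + 6·1; 2·1 + 8·1 + 2·1; 6·1 + 5·1 + 5·1) = (16, 12, 16)
w2 = Bw1 = (5·16 + 5·12 + 6·16; 2·16 + 8·12 + 2·16; 6·16 + 5·12 + 5·16) = (236, 160, 236)
Ratio: 236/16 = 14.7500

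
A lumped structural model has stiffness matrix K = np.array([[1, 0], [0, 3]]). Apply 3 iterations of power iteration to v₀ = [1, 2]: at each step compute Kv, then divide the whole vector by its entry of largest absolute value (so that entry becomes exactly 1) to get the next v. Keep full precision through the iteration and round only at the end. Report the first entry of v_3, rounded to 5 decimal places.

Kv0 = (1.000000, 6.000000); divide by 6.000000 → v1 = (0.166667, 1.000000)
Kv1 = (0.166667, 3.000000); divide by 3.000000 → v2 = (0.055556, 1.000000)
Kv2 = (0.055556, 3.000000); divide by 3.000000 → v3 = (0.018519, 1.000000)
Requested entry of v3: 1/54 = 0.01852

0.01852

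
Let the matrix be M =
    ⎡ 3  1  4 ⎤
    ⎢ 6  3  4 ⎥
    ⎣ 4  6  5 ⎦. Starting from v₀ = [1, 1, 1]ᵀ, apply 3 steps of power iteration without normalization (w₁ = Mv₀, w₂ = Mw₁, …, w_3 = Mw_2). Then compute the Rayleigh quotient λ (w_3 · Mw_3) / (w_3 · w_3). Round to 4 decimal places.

11.9713

w1 = Mv₀ = (3·1 + 1·1 + 4·1; 6·1 + 3·1 + 4·1; 4·1 + 6·1 + 5·1) = (8, 13, 15)
w2 = Mw1 = (3·8 + 1·13 + 4·15; 6·8 + 3·13 + 4·15; 4·8 + 6·13 + 5·15) = (97, 147, 185)
w3 = Mw2 = (1178, 1763, 2195)
Mw3 = (14077, 21137, 26265)
w3·Mw3 = 1178·14077 + 1763·21137 + 2195·26265 = 111498912; w3·w3 = 1178·1178 + 1763·1763 + 2195·2195 = 9313878
λ ≈ 111498912/9313878 = 11.9713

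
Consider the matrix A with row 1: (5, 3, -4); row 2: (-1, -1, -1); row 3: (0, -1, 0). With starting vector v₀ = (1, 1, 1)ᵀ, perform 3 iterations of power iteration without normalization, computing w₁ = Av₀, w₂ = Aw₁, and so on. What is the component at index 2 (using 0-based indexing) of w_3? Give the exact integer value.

0

w1 = Av₀ = (5·1 + 3·1 + (-4)·1; (-1)·1 + (-1)·1 + (-1)·1; 0·1 + (-1)·1 + 0·1) = (4, -3, -1)
w2 = Aw1 = (5·4 + 3·(-3) + (-4)·(-1); (-1)·4 + (-1)·(-3) + (-1)·(-1); 0·4 + (-1)·(-3) + 0·(-1)) = (15, 0, 3)
w3 = Aw2 = (63, -18, 0)
The requested component of w3 is 0.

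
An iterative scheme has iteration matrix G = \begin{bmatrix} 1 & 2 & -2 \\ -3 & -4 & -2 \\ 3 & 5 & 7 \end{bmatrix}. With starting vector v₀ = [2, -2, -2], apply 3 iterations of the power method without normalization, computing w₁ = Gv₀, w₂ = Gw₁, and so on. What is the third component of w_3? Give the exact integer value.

-450

w1 = Gv₀ = (1·2 + 2·(-2) + (-2)·(-2); (-3)·2 + (-4)·(-2) + (-2)·(-2); 3·2 + 5·(-2) + 7·(-2)) = (2, 6, -18)
w2 = Gw1 = (1·2 + 2·6 + (-2)·(-18); (-3)·2 + (-4)·6 + (-2)·(-18); 3·2 + 5·6 + 7·(-18)) = (50, 6, -90)
w3 = Gw2 = (242, 6, -450)
The requested component of w3 is -450.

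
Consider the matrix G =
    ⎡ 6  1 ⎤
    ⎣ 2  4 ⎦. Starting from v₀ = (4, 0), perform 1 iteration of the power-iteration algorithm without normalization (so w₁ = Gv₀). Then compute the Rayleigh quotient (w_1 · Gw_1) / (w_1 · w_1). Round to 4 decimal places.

λ ≈ 6.7000

w1 = Gv₀ = (24, 8)
Gw1 = (152, 80)
w1·Gw1 = 24·152 + 8·80 = 4288; w1·w1 = 24·24 + 8·8 = 640
λ ≈ 4288/640 = 6.7000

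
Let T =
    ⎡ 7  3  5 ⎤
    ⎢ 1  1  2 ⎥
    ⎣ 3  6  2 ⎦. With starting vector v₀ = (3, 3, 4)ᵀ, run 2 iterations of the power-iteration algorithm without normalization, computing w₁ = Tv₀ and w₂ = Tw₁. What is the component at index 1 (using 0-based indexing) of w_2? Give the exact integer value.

134

w1 = Tv₀ = (7·3 + 3·3 + 5·4; 1·3 + 1·3 + 2·4; 3·3 + 6·3 + 2·4) = (50, 14, 35)
w2 = Tw1 = (7·50 + 3·14 + 5·35; 1·50 + 1·14 + 2·35; 3·50 + 6·14 + 2·35) = (567, 134, 304)
The requested component of w2 is 134.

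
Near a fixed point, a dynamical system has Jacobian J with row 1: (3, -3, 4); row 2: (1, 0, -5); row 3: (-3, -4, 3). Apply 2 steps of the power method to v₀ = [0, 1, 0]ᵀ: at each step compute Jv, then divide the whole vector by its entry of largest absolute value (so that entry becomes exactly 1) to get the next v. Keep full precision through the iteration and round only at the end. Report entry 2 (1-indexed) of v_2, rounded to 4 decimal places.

-0.6800

Jv0 = (-3.00000, 0.00000, -4.00000); divide by -4.00000 → v1 = (0.75000, 0.00000, 1.00000)
Jv1 = (6.25000, -4.25000, 0.75000); divide by 6.25000 → v2 = (1.00000, -0.68000, 0.12000)
Requested entry of v2: 17/-25 = -0.6800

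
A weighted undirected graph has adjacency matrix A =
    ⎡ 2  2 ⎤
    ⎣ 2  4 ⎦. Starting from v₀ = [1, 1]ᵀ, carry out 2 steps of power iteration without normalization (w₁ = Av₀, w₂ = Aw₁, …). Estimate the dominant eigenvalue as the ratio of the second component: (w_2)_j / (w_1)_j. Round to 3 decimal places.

5.333

w1 = Av₀ = (4, 6)
w2 = Aw1 = (20, 32)
Ratio at component: 32 / 6 = 5.333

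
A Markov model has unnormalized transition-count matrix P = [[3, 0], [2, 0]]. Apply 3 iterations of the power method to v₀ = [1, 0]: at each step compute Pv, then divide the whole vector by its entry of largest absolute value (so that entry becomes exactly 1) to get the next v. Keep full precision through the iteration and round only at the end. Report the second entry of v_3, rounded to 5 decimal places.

0.66667

Pv0 = (3.000000, 2.000000); divide by 3.000000 → v1 = (1.000000, 0.666667)
Pv1 = (3.000000, 2.000000); divide by 3.000000 → v2 = (1.000000, 0.666667)
Pv2 = (3.000000, 2.000000); divide by 3.000000 → v3 = (1.000000, 0.666667)
Requested entry of v3: 18/27 = 0.66667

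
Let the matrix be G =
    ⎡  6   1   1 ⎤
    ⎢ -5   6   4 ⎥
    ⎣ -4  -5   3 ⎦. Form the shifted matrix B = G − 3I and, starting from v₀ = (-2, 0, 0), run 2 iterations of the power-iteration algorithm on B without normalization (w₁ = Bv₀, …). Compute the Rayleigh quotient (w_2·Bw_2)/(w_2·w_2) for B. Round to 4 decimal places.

3.0398

B = G − 3I has rows (3, 1, 1); (-5, 3, 4); (-4, -5, 0)
w1 = Bv₀ = (3·(-2) + 1·0 + 1·0; (-5)·(-2) + 3·0 + 4·0; (-4)·(-2) + (-5)·0 + 0·0) = (-6, 10, 8)
w2 = Bw1 = (3·(-6) + 1·10 + 1·8; (-5)·(-6) + 3·10 + 4·8; (-4)·(-6) + (-5)·10 + 0·8) = (0, 92, -26)
Bw2 = (66, 172, -460)
w2·Bw2 = 27784; w2·w2 = 9140; μ ≈ 27784/9140 = 3.0398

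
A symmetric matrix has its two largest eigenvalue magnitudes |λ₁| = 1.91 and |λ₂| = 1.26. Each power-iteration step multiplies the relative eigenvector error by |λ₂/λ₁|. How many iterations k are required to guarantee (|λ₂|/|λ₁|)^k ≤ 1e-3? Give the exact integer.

17

|λ₂/λ₁| = 1.26/1.91 = 0.65969
Need k ≥ ln(1e-3) / ln(0.65969) = -6.9078 / -0.4160 ≈ 16.606
Smallest integer k satisfying the bound: 17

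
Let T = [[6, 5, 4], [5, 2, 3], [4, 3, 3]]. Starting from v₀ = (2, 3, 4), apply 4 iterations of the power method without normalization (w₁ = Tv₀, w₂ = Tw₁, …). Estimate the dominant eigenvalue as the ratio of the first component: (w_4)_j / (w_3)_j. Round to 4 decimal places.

w1 = Tv₀ = (6·2 + 5·3 + 4·4; 5·2 + 2·3 + 3·4; 4·2 + 3·3 + 3·4) = (43, 28, 29)
w2 = Tw1 = (6·43 + 5·28 + 4·29; 5·43 + 2·28 + 3·29; 4·43 + 3·28 + 3·29) = (514, 358, 343)
w3 = Tw2 = (6246, 4315, 4159)
w4 = Tw3 = (75687, 52337, 50406)
Ratio at component: 75687 / 6246 = 12.1177

12.1177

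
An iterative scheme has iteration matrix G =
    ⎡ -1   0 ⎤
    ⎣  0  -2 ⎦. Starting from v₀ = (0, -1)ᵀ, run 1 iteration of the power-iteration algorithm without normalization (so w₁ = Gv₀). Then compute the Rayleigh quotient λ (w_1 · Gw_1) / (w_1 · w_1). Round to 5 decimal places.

w1 = Gv₀ = (0, 2)
Gw1 = (0, -4)
w1·Gw1 = 0·0 + 2·(-4) = -8; w1·w1 = 0·0 + 2·2 = 4
λ ≈ -8/4 = -2.00000

λ ≈ -2.00000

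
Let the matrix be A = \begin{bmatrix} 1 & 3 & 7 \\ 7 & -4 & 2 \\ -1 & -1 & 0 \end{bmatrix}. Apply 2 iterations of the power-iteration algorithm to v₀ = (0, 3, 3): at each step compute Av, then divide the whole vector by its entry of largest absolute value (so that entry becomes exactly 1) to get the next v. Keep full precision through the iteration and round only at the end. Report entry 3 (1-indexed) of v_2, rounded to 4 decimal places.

Av0 = (30.00000, -6.00000, -3.00000); divide by 30.00000 → v1 = (1.00000, -0.20000, -0.10000)
Av1 = (-0.30000, 7.60000, -0.80000); divide by 7.60000 → v2 = (-0.03947, 1.00000, -0.10526)
Requested entry of v2: -24/228 = -0.1053

-0.1053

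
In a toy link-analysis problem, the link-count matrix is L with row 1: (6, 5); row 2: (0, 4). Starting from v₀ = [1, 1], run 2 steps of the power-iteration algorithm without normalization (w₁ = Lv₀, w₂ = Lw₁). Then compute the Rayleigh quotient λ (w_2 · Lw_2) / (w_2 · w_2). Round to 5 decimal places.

w1 = Lv₀ = (6·1 + 5·1; 0·1 + 4·1) = (11, 4)
w2 = Lw1 = (6·11 + 5·4; 0·11 + 4·4) = (86, 16)
Lw2 = (596, 64)
w2·Lw2 = 86·596 + 16·64 = 52280; w2·w2 = 86·86 + 16·16 = 7652
λ ≈ 52280/7652 = 6.83220

6.83220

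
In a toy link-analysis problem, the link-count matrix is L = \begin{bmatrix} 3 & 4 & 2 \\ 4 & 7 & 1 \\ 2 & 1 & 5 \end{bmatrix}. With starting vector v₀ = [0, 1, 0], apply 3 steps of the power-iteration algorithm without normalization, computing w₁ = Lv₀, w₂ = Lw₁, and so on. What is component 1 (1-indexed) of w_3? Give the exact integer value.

430

w1 = Lv₀ = (3·0 + 4·1 + 2·0; 4·0 + 7·1 + 1·0; 2·0 + 1·1 + 5·0) = (4, 7, 1)
w2 = Lw1 = (3·4 + 4·7 + 2·1; 4·4 + 7·7 + 1·1; 2·4 + 1·7 + 5·1) = (42, 66, 20)
w3 = Lw2 = (430, 650, 250)
The requested component of w3 is 430.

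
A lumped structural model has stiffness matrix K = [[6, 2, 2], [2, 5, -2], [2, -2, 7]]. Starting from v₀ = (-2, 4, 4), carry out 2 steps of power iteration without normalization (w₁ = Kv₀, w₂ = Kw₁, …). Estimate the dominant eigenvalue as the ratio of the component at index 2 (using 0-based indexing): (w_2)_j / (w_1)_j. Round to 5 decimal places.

w1 = Kv₀ = (4, 8, 16)
w2 = Kw1 = (72, 16, 104)
Ratio at component: 104 / 16 = 6.50000

6.50000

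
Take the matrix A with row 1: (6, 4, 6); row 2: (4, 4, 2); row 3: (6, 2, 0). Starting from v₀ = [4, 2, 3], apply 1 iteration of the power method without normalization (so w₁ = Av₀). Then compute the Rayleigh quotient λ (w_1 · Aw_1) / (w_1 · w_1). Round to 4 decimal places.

w1 = Av₀ = (50, 30, 28)
Aw1 = (588, 376, 360)
w1·Aw1 = 50·588 + 30·376 + 28·360 = 50760; w1·w1 = 50·50 + 30·30 + 28·28 = 4184
λ ≈ 50760/4184 = 12.1319

12.1319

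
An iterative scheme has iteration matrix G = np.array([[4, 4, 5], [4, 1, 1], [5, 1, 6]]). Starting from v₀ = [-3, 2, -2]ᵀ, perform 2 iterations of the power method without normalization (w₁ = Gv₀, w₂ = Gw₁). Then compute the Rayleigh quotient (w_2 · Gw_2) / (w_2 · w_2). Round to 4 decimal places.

λ ≈ 11.1924

w1 = Gv₀ = (4·(-3) + 4·2 + 5·(-2); 4·(-3) + 1·2 + 1·(-2); 5·(-3) + 1·2 + 6·(-2)) = (-14, -12, -25)
w2 = Gw1 = (4·(-14) + 4·(-12) + 5·(-25); 4·(-14) + 1·(-12) + 1·(-25); 5·(-14) + 1·(-12) + 6·(-25)) = (-229, -93, -232)
Gw2 = (-2448, -1241, -2630)
w2·Gw2 = (-229)·(-2448) + (-93)·(-1241) + (-232)·(-2630) = 1286165; w2·w2 = (-229)·(-229) + (-93)·(-93) + (-232)·(-232) = 114914
λ ≈ 1286165/114914 = 11.1924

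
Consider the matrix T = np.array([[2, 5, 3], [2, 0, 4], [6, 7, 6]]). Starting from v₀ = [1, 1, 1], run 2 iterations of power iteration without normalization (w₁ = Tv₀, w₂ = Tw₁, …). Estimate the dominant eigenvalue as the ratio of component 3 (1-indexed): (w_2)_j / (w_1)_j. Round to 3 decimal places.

w1 = Tv₀ = (10, 6, 19)
w2 = Tw1 = (107, 96, 216)
Ratio at component: 216 / 19 = 11.368

11.368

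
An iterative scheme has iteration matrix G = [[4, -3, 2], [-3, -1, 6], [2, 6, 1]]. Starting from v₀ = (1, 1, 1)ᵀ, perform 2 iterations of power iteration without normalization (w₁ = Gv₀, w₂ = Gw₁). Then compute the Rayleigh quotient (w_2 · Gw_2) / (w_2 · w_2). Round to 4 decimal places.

3.6512

w1 = Gv₀ = (3, 2, 9)
w2 = Gw1 = (24, 43, 27)
Gw2 = (21, 47, 333)
w2·Gw2 = 24·21 + 43·47 + 27·333 = 11516; w2·w2 = 24·24 + 43·43 + 27·27 = 3154
λ ≈ 11516/3154 = 3.6512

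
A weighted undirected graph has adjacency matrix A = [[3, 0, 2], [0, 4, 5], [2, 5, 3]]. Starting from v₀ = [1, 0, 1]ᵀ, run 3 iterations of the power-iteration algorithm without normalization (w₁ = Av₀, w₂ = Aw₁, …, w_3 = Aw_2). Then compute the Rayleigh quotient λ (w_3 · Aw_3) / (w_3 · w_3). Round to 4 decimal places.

w1 = Av₀ = (5, 5, 5)
w2 = Aw1 = (25, 45, 50)
w3 = Aw2 = (175, 430, 425)
Aw3 = (1375, 3845, 3775)
w3·Aw3 = 175·1375 + 430·3845 + 425·3775 = 3498350; w3·w3 = 175·175 + 430·430 + 425·425 = 396150
λ ≈ 3498350/396150 = 8.8309

8.8309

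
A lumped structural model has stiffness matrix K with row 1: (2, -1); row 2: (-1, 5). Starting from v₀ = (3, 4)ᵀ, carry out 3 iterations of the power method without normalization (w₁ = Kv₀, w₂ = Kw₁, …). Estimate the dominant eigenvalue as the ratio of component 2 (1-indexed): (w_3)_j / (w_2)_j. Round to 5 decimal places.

w1 = Kv₀ = (2·3 + (-1)·4; (-1)·3 + 5·4) = (2, 17)
w2 = Kw1 = (2·2 + (-1)·17; (-1)·2 + 5·17) = (-13, 83)
w3 = Kw2 = (-109, 428)
Ratio at component: 428 / 83 = 5.15663

5.15663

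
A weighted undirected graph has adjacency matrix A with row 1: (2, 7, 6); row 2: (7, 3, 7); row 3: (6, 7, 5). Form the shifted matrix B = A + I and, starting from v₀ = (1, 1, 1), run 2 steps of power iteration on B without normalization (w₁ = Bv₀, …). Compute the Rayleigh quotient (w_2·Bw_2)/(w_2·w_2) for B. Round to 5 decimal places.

μ ≈ 17.74613

B = A + I has rows (3, 7, 6); (7, 4, 7); (6, 7, 6)
w1 = Bv₀ = (3·1 + 7·1 + 6·1; 7·1 + 4·1 + 7·1; 6·1 + 7·1 + 6·1) = (16, 18, 19)
w2 = Bw1 = (3·16 + 7·18 + 6·19; 7·16 + 4·18 + 7·19; 6·16 + 7·18 + 6·19) = (288, 317, 336)
Bw2 = (5099, 5636, 5963)
w2·Bw2 = 5258692; w2·w2 = 296329; μ ≈ 5258692/296329 = 17.74613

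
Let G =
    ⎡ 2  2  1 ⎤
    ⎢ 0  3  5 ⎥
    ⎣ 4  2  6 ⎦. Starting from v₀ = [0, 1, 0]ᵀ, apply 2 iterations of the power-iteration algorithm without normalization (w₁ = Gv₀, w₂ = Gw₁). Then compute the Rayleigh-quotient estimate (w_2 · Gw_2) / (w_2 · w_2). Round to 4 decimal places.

w1 = Gv₀ = (2, 3, 2)
w2 = Gw1 = (12, 19, 26)
Gw2 = (88, 187, 242)
w2·Gw2 = 12·88 + 19·187 + 26·242 = 10901; w2·w2 = 12·12 + 19·19 + 26·26 = 1181
λ ≈ 10901/1181 = 9.2303

λ ≈ 9.2303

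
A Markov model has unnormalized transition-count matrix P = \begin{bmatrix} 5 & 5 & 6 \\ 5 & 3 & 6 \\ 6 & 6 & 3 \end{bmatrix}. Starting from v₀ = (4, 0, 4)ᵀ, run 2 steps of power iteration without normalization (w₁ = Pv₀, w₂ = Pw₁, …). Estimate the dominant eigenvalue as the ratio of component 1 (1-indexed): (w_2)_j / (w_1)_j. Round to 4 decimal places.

λ ≈ 14.9091

w1 = Pv₀ = (5·4 + 5·0 + 6·4; 5·4 + 3·0 + 6·4; 6·4 + 6·0 + 3·4) = (44, 44, 36)
w2 = Pw1 = (5·44 + 5·44 + 6·36; 5·44 + 3·44 + 6·36; 6·44 + 6·44 + 3·36) = (656, 568, 636)
Ratio at component: 656 / 44 = 14.9091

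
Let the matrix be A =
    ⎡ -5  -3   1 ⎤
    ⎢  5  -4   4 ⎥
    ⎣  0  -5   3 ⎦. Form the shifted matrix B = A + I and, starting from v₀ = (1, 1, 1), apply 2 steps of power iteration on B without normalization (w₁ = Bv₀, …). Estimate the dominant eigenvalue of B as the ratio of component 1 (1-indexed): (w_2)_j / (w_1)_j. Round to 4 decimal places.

μ ≈ -0.8333

B = A + I has rows (-4, -3, 1); (5, -3, 4); (0, -5, 4)
w1 = Bv₀ = (-6, 6, -1)
w2 = Bw1 = (5, -52, -34)
Ratio: 5/-6 = -0.8333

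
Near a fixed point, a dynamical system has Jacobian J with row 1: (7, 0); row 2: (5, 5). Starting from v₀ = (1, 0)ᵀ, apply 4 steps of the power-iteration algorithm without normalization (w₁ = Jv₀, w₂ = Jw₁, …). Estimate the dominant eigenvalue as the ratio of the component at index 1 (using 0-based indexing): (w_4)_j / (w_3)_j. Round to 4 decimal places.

λ ≈ 8.1468

w1 = Jv₀ = (7, 5)
w2 = Jw1 = (49, 60)
w3 = Jw2 = (343, 545)
w4 = Jw3 = (2401, 4440)
Ratio at component: 4440 / 545 = 8.1468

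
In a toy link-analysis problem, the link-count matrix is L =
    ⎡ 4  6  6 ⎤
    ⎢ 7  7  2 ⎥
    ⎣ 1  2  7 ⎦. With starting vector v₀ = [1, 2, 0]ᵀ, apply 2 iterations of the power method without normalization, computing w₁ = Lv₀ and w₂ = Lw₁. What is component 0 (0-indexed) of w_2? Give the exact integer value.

220

w1 = Lv₀ = (4·1 + 6·2 + 6·0; 7·1 + 7·2 + 2·0; 1·1 + 2·2 + 7·0) = (16, 21, 5)
w2 = Lw1 = (4·16 + 6·21 + 6·5; 7·16 + 7·21 + 2·5; 1·16 + 2·21 + 7·5) = (220, 269, 93)
The requested component of w2 is 220.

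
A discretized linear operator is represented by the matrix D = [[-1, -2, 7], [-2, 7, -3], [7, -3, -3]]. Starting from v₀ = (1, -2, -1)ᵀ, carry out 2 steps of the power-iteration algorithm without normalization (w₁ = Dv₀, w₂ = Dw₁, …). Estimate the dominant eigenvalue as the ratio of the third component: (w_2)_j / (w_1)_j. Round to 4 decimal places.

-2.3125

w1 = Dv₀ = (-4, -13, 16)
w2 = Dw1 = (142, -131, -37)
Ratio at component: -37 / 16 = -2.3125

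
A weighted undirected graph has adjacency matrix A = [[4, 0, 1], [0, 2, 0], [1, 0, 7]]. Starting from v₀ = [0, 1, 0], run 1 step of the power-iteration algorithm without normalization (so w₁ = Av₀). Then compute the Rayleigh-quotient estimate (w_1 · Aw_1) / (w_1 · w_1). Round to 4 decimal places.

λ ≈ 2.0000

w1 = Av₀ = (0, 2, 0)
Aw1 = (0, 4, 0)
w1·Aw1 = 0·0 + 2·4 + 0·0 = 8; w1·w1 = 0·0 + 2·2 + 0·0 = 4
λ ≈ 8/4 = 2.0000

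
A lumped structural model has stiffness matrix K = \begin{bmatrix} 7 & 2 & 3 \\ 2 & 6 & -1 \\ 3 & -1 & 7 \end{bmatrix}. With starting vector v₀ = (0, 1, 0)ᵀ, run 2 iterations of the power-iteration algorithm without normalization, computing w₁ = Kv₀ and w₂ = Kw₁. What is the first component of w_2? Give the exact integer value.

23

w1 = Kv₀ = (7·0 + 2·1 + 3·0; 2·0 + 6·1 + (-1)·0; 3·0 + (-1)·1 + 7·0) = (2, 6, -1)
w2 = Kw1 = (7·2 + 2·6 + 3·(-1); 2·2 + 6·6 + (-1)·(-1); 3·2 + (-1)·6 + 7·(-1)) = (23, 41, -7)
The requested component of w2 is 23.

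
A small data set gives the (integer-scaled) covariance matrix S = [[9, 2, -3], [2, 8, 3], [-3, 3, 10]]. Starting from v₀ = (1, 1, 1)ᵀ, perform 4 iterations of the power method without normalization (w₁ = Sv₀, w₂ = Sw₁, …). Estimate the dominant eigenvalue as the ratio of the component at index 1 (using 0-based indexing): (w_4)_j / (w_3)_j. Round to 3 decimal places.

11.166

w1 = Sv₀ = (9·1 + 2·1 + (-3)·1; 2·1 + 8·1 + 3·1; (-3)·1 + 3·1 + 10·1) = (8, 13, 10)
w2 = Sw1 = (9·8 + 2·13 + (-3)·10; 2·8 + 8·13 + 3·10; (-3)·8 + 3·13 + 10·10) = (68, 150, 115)
w3 = Sw2 = (567, 1681, 1396)
w4 = Sw3 = (4277, 18770, 17302)
Ratio at component: 18770 / 1681 = 11.166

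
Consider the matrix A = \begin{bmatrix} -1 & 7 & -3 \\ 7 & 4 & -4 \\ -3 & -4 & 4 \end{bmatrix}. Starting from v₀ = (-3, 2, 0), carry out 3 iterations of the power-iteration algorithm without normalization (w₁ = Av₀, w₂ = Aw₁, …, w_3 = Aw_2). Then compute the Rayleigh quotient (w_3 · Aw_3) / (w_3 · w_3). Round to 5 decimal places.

-5.10722

w1 = Av₀ = (17, -13, 1)
w2 = Aw1 = (-111, 63, 5)
w3 = Aw2 = (537, -545, 101)
Aw3 = (-4655, 1175, 973)
w3·Aw3 = 537·(-4655) + (-545)·1175 + 101·973 = -3041837; w3·w3 = 537·537 + (-545)·(-545) + 101·101 = 595595
λ ≈ -3041837/595595 = -5.10722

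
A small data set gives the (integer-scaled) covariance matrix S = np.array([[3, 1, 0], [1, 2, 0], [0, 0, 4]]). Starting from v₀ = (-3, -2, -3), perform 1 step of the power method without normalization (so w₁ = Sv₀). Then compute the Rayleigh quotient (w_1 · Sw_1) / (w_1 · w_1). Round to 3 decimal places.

w1 = Sv₀ = (-11, -7, -12)
Sw1 = (-40, -25, -48)
w1·Sw1 = (-11)·(-40) + (-7)·(-25) + (-12)·(-48) = 1191; w1·w1 = (-11)·(-11) + (-7)·(-7) + (-12)·(-12) = 314
λ ≈ 1191/314 = 3.793

3.793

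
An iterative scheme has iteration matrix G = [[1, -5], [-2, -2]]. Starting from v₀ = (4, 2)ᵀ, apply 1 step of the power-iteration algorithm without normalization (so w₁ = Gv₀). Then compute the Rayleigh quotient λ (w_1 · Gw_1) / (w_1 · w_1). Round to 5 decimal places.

λ ≈ -4.20000

w1 = Gv₀ = (1·4 + (-5)·2; (-2)·4 + (-2)·2) = (-6, -12)
Gw1 = (54, 36)
w1·Gw1 = (-6)·54 + (-12)·36 = -756; w1·w1 = (-6)·(-6) + (-12)·(-12) = 180
λ ≈ -756/180 = -4.20000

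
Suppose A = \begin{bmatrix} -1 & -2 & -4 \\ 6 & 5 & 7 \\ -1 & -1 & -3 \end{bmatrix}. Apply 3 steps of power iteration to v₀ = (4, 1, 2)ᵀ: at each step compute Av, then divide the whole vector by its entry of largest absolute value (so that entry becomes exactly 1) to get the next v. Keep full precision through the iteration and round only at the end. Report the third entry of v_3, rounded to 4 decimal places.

Av0 = (-14.00000, 43.00000, -11.00000); divide by 43.00000 → v1 = (-0.32558, 1.00000, -0.25581)
Av1 = (-0.65116, 1.25581, 0.09302); divide by 1.25581 → v2 = (-0.51852, 1.00000, 0.07407)
Av2 = (-1.77778, 2.40741, -0.70370); divide by 2.40741 → v3 = (-0.73846, 1.00000, -0.29231)
Requested entry of v3: -38/130 = -0.2923

-0.2923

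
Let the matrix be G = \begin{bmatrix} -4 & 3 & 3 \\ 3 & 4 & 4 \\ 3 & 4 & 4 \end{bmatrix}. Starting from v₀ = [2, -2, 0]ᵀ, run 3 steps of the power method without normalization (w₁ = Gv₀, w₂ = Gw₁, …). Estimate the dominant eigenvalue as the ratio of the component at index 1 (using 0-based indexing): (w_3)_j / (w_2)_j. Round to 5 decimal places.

5.72414

w1 = Gv₀ = (-14, -2, -2)
w2 = Gw1 = (44, -58, -58)
w3 = Gw2 = (-524, -332, -332)
Ratio at component: -332 / -58 = 5.72414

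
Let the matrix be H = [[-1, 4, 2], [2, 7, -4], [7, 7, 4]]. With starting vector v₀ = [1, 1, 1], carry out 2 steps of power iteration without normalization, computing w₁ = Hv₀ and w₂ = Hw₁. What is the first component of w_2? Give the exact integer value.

w1 = Hv₀ = ((-1)·1 + 4·1 + 2·1; 2·1 + 7·1 + (-4)·1; 7·1 + 7·1 + 4·1) = (5, 5, 18)
w2 = Hw1 = ((-1)·5 + 4·5 + 2·18; 2·5 + 7·5 + (-4)·18; 7·5 + 7·5 + 4·18) = (51, -27, 142)
The requested component of w2 is 51.

51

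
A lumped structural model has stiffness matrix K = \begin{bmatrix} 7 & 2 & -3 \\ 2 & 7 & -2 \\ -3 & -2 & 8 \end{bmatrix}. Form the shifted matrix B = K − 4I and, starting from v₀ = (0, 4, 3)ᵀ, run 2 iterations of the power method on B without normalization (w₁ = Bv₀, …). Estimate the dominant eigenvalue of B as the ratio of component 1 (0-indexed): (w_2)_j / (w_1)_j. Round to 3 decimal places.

B = K − 4I has rows (3, 2, -3); (2, 3, -2); (-3, -2, 4)
w1 = Bv₀ = (-1, 6, 4)
w2 = Bw1 = (-3, 8, 7)
Ratio: 8/6 = 1.333

1.333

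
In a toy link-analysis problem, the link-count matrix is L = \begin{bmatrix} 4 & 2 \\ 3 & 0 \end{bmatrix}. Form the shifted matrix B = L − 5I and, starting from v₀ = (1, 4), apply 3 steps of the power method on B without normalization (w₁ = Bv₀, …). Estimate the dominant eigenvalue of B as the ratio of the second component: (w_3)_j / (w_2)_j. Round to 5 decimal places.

μ ≈ -6.16038

B = L − 5I has rows (-1, 2); (3, -5)
w1 = Bv₀ = (7, -17)
w2 = Bw1 = (-41, 106)
w3 = Bw2 = (253, -653)
Ratio: -653/106 = -6.16038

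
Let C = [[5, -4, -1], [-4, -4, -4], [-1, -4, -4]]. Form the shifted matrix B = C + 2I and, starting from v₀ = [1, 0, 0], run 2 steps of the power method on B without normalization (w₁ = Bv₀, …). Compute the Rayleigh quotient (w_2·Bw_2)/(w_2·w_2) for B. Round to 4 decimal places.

μ ≈ 8.0587

B = C + 2I has rows (7, -4, -1); (-4, -2, -4); (-1, -4, -2)
w1 = Bv₀ = (7, -4, -1)
w2 = Bw1 = (66, -16, 11)
Bw2 = (515, -276, -24)
w2·Bw2 = 38142; w2·w2 = 4733; μ ≈ 38142/4733 = 8.0587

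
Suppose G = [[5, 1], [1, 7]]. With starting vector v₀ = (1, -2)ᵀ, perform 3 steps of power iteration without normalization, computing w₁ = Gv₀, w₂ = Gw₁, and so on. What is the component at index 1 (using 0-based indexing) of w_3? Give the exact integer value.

-614

w1 = Gv₀ = (5·1 + 1·(-2); 1·1 + 7·(-2)) = (3, -13)
w2 = Gw1 = (5·3 + 1·(-13); 1·3 + 7·(-13)) = (2, -88)
w3 = Gw2 = (-78, -614)
The requested component of w3 is -614.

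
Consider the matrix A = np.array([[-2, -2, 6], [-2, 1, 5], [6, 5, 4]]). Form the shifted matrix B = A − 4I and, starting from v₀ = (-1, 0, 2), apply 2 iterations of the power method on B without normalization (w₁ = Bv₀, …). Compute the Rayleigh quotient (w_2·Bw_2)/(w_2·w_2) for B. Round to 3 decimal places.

-11.655

B = A − 4I has rows (-6, -2, 6); (-2, -3, 5); (6, 5, 0)
w1 = Bv₀ = ((-6)·(-1) + (-2)·0 + 6·2; (-2)·(-1) + (-3)·0 + 5·2; 6·(-1) + 5·0 + 0·2) = (18, 12, -6)
w2 = Bw1 = ((-6)·18 + (-2)·12 + 6·(-6); (-2)·18 + (-3)·12 + 5·(-6); 6·18 + 5·12 + 0·(-6)) = (-168, -102, 168)
Bw2 = (2220, 1482, -1518)
w2·Bw2 = -779148; w2·w2 = 66852; μ ≈ -779148/66852 = -11.655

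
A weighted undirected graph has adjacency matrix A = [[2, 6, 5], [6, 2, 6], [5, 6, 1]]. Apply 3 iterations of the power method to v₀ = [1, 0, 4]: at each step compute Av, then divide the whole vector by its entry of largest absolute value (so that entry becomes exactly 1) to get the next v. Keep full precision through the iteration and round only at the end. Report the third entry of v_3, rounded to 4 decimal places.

0.8000

Av0 = (22.00000, 30.00000, 9.00000); divide by 30.00000 → v1 = (0.73333, 1.00000, 0.30000)
Av1 = (8.96667, 8.20000, 9.96667); divide by 9.96667 → v2 = (0.89967, 0.82274, 1.00000)
Av2 = (11.73579, 13.04348, 10.43478); divide by 13.04348 → v3 = (0.89974, 1.00000, 0.80000)
Requested entry of v3: 3120/3900 = 0.8000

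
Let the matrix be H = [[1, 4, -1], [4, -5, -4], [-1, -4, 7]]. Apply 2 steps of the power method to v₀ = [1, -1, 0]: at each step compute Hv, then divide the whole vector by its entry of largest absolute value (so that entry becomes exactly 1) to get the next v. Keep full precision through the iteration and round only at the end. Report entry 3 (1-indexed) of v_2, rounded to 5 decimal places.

0.17391

Hv0 = (-3.000000, 9.000000, 3.000000); divide by 9.000000 → v1 = (-0.333333, 1.000000, 0.333333)
Hv1 = (3.333333, -7.666667, -1.333333); divide by -7.666667 → v2 = (-0.434783, 1.000000, 0.173913)
Requested entry of v2: -12/-69 = 0.17391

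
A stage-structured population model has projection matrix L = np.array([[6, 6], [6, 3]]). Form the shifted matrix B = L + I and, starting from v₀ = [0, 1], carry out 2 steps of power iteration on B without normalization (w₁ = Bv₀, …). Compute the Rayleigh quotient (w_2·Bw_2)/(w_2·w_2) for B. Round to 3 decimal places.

μ ≈ 11.684

B = L + I has rows (7, 6); (6, 4)
w1 = Bv₀ = (6, 4)
w2 = Bw1 = (66, 52)
Bw2 = (774, 604)
w2·Bw2 = 82492; w2·w2 = 7060; μ ≈ 82492/7060 = 11.684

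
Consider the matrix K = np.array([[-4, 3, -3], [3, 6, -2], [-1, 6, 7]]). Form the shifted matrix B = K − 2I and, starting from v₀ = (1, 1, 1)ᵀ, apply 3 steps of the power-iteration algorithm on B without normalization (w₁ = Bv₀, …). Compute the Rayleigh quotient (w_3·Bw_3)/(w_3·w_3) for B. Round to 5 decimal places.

μ ≈ 0.69187

B = K − 2I has rows (-6, 3, -3); (3, 4, -2); (-1, 6, 5)
w1 = Bv₀ = (-6, 5, 10)
w2 = Bw1 = (21, -18, 86)
w3 = Bw2 = (-438, -181, 301)
Bw3 = (1182, -2640, 857)
w3·Bw3 = 218081; w3·w3 = 315206; μ ≈ 218081/315206 = 0.69187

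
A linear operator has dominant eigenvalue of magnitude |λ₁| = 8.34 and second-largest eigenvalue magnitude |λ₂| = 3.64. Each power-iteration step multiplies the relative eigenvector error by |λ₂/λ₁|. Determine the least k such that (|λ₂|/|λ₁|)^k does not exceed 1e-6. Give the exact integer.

17

|λ₂/λ₁| = 3.64/8.34 = 0.43645
Need k ≥ ln(1e-6) / ln(0.43645) = -13.8155 / -0.8291 ≈ 16.664
Smallest integer k satisfying the bound: 17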